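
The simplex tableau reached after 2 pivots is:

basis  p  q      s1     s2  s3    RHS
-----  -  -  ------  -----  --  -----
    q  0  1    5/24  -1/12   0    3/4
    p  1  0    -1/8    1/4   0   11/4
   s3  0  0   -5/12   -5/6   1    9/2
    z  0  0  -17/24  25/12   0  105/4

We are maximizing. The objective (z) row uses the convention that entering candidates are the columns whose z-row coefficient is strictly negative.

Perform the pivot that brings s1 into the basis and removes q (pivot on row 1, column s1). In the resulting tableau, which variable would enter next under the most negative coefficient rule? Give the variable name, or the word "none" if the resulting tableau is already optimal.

Pivot element 5/24. New z-row = old z-row − (-17/24)·(row 1/(5/24)).
Updated z-row coefficients: p: 0, q: 17/5, s1: 0, s2: 9/5, s3: 0.
No coefficient is strictly negative; the tableau after this pivot is optimal.

none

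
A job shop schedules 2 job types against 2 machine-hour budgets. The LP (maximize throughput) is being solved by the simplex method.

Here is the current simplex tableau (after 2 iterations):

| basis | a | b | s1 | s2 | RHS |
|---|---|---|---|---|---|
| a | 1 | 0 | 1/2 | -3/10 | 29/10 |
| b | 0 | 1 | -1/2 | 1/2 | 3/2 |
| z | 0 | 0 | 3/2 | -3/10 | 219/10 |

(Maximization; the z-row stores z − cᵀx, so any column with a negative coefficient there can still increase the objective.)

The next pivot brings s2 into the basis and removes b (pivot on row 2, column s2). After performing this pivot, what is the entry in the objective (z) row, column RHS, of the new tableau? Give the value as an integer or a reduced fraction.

Pivot element is row 2, column s2: 1/2.
Normalize row 2: new (row 2, RHS) = (3/2)/(1/2) = 3.
z-row ← z-row − (-3/10)·(new row 2): 219/10 − (-3/10)·3 = 114/5.

114/5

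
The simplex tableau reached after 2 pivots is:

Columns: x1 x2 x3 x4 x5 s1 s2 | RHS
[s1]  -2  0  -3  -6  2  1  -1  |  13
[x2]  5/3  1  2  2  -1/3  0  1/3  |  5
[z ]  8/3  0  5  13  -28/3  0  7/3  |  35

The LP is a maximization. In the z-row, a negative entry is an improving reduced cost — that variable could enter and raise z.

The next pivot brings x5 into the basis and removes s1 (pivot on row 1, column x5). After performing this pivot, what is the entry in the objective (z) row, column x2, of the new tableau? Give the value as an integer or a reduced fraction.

0

Pivot element is row 1, column x5: 2.
Normalize row 1: new (row 1, x2) = 0/2 = 0.
z-row ← z-row − (-28/3)·(new row 1): 0 − (-28/3)·0 = 0.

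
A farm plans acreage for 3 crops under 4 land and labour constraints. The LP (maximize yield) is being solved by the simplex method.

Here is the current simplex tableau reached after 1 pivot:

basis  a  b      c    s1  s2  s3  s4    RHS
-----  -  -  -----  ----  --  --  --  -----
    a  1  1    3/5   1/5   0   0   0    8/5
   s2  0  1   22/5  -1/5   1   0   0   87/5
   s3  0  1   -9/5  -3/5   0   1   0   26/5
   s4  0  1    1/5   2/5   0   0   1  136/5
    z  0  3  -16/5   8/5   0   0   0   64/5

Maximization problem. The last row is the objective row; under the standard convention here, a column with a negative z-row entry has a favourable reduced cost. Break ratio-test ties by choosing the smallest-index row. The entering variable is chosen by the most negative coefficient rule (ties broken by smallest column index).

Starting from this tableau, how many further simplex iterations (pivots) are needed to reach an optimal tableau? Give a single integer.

1

pivot: c in, a out → z = 64/3
No improving column remains; optimal.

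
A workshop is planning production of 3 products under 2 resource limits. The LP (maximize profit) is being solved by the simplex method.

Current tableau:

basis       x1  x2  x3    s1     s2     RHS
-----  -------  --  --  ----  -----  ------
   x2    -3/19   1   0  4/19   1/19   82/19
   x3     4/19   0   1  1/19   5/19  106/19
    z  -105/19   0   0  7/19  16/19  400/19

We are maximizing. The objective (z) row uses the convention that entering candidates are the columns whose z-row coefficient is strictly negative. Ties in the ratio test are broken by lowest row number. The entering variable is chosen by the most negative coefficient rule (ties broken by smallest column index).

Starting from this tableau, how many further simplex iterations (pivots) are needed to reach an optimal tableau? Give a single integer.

1

pivot: x1 in, x3 out → z = 335/2
No improving column remains; optimal.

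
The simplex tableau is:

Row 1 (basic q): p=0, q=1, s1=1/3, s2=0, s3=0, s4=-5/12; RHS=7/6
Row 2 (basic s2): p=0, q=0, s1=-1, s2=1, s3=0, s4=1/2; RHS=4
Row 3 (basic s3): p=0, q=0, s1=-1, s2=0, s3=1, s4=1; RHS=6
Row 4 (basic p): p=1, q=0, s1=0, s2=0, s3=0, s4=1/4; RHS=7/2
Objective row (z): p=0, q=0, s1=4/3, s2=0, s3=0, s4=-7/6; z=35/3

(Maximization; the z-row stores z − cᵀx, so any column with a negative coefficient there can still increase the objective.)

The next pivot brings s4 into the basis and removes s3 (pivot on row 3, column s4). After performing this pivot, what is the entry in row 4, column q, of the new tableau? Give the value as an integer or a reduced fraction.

0

Pivot element is row 3, column s4: 1.
Normalize row 3: new (row 3, q) = 0/1 = 0.
row 4 ← row 4 − (1/4)·(new row 3): 0 − (1/4)·0 = 0.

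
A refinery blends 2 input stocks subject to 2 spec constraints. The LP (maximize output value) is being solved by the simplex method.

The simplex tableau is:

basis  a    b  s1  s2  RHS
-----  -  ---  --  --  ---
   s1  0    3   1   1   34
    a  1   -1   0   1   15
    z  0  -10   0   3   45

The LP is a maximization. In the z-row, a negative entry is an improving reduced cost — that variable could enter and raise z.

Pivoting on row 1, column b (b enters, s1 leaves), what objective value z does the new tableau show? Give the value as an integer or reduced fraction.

Minimum ratio for b: 34/3 = 34/3.
z changes by −(z-row coeff of b)·ratio = −(-10)·(34/3) = 340/3.
New z = 45 + (340/3) = 475/3.

475/3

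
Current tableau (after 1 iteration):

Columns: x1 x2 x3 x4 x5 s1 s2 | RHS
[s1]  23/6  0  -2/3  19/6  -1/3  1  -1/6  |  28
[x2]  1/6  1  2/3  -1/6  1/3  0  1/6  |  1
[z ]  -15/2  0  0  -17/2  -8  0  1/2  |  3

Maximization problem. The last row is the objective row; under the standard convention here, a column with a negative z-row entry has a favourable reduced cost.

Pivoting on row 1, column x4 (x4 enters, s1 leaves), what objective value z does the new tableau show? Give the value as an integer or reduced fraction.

1485/19

Minimum ratio for x4: 28/(19/6) = 168/19.
z changes by −(z-row coeff of x4)·ratio = −(-17/2)·(168/19) = 1428/19.
New z = 3 + (1428/19) = 1485/19.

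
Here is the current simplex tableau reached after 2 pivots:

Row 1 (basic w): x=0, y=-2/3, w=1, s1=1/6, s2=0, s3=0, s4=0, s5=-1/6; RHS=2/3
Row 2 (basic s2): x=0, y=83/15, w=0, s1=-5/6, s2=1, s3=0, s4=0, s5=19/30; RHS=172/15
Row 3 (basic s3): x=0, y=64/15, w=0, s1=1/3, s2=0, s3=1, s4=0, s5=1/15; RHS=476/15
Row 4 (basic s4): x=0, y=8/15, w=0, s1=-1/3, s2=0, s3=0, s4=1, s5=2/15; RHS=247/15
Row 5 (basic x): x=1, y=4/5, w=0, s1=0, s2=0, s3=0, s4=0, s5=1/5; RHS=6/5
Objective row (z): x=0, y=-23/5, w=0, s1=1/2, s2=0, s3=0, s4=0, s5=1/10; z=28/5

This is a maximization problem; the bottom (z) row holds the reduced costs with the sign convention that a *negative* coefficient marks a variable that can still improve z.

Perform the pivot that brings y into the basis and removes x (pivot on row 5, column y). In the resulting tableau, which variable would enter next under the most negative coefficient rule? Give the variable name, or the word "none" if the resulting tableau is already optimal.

Pivot element 4/5. New z-row = old z-row − (-23/5)·(row 5/(4/5)).
Updated z-row coefficients: x: 23/4, y: 0, w: 0, s1: 1/2, s2: 0, s3: 0, s4: 0, s5: 5/4.
No coefficient is strictly negative; the tableau after this pivot is optimal.

none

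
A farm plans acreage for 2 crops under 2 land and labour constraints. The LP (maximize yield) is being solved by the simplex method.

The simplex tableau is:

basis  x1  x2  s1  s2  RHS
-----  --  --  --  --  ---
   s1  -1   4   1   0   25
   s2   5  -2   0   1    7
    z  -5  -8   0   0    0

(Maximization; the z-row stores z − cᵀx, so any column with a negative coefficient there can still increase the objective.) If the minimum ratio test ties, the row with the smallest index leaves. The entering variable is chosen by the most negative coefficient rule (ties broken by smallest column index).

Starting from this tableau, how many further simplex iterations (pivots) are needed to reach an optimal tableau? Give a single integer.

2

pivot: x2 in, s1 out → z = 50
pivot: x1 in, s2 out → z = 241/3
No improving column remains; optimal.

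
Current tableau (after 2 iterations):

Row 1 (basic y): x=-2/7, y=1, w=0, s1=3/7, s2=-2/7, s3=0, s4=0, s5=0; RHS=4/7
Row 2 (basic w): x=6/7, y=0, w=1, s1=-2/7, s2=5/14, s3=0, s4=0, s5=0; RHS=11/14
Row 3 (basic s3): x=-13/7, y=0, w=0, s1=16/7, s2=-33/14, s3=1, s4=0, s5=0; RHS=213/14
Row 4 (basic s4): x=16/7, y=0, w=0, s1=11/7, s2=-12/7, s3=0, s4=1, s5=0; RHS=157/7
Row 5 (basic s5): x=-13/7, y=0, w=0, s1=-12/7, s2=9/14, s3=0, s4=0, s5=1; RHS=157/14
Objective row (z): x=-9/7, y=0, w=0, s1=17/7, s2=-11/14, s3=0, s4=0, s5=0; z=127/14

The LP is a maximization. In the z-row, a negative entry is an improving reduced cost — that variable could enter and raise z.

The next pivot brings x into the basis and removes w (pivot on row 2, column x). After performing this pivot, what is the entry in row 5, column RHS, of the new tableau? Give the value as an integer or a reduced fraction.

155/12

Pivot element is row 2, column x: 6/7.
Normalize row 2: new (row 2, RHS) = (11/14)/(6/7) = 11/12.
row 5 ← row 5 − (-13/7)·(new row 2): 157/14 − (-13/7)·(11/12) = 155/12.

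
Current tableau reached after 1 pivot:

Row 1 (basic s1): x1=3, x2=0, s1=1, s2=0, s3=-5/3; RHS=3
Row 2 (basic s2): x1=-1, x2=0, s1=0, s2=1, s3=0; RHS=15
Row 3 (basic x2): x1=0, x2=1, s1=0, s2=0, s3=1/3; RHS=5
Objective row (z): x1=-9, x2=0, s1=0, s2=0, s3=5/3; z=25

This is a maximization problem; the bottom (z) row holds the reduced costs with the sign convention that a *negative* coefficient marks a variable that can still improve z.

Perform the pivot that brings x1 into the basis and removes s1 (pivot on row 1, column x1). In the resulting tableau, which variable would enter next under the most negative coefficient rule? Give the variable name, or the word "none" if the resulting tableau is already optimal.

Pivot element 3. New z-row = old z-row − (-9)·(row 1/3).
Updated z-row coefficients: x1: 0, x2: 0, s1: 3, s2: 0, s3: -10/3.
The most negative is -10/3 in column s3, so s3 would enter next.

s3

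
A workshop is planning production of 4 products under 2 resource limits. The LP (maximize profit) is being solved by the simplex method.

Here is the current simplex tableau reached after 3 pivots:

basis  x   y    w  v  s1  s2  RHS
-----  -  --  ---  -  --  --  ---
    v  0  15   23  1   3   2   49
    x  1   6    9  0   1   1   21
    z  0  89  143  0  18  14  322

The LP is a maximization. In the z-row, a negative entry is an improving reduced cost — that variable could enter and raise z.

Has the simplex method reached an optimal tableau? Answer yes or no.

No objective-row coefficient is strictly negative, so no entering variable exists; the tableau is optimal.

yes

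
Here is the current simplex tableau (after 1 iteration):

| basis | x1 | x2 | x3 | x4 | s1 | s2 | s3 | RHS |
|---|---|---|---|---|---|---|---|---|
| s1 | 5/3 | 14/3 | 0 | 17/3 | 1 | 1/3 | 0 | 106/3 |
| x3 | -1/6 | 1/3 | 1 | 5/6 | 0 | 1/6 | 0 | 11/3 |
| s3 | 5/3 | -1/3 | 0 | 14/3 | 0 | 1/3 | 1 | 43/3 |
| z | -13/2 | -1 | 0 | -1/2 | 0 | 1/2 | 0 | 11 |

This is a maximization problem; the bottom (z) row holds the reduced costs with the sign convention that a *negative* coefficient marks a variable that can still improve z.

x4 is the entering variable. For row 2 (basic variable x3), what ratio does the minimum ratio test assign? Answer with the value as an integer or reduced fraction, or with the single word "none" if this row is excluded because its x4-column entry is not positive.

Ratio = RHS / (x4 entry) = (11/3) / (5/6) = 22/5.

22/5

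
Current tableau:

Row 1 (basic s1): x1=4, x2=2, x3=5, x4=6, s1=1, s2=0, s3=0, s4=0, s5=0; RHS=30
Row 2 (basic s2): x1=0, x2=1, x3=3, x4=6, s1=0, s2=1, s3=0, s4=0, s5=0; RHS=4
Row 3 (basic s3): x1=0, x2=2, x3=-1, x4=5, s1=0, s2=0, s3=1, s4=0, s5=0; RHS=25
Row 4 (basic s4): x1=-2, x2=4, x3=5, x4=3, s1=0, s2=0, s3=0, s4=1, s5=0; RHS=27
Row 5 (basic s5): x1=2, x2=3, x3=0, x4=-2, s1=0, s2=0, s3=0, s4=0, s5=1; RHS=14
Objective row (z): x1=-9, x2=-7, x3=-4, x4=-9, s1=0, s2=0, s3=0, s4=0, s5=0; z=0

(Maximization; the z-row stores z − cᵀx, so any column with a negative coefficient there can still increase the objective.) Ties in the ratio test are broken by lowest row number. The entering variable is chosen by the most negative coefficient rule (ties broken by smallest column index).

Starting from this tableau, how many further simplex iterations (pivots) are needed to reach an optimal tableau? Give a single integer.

3

pivot: x1 in, s5 out → z = 63
pivot: x4 in, s1 out → z = 333/5
pivot: x2 in, s2 out → z = 1142/17
No improving column remains; optimal.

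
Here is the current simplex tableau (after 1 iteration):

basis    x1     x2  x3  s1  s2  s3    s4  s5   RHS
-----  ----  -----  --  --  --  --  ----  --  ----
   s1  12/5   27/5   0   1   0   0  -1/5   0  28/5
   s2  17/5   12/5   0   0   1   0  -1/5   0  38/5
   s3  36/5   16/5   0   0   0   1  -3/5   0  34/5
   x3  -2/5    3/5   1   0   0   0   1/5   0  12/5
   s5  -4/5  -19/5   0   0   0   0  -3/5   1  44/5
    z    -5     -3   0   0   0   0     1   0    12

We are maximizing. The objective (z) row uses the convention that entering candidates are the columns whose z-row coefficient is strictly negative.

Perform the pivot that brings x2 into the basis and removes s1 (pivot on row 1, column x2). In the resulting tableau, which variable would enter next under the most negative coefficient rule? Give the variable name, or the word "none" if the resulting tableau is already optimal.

Pivot element 27/5. New z-row = old z-row − (-3)·(row 1/(27/5)).
Updated z-row coefficients: x1: -11/3, x2: 0, x3: 0, s1: 5/9, s2: 0, s3: 0, s4: 8/9, s5: 0.
The most negative is -11/3 in column x1, so x1 would enter next.

x1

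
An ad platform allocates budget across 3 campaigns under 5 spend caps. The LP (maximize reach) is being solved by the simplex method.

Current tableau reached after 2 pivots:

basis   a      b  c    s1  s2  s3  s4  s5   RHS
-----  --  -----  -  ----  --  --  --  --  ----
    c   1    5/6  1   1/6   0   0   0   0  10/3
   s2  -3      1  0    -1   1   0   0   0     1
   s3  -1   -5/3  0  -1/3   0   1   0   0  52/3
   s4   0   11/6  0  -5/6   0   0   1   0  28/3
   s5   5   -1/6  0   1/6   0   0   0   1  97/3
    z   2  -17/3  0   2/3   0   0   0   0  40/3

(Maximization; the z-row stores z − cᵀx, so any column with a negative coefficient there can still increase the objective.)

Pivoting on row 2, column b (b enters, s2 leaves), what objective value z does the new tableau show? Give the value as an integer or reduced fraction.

19

Minimum ratio for b: 1/1 = 1.
z changes by −(z-row coeff of b)·ratio = −(-17/3)·1 = 17/3.
New z = 40/3 + (17/3) = 19.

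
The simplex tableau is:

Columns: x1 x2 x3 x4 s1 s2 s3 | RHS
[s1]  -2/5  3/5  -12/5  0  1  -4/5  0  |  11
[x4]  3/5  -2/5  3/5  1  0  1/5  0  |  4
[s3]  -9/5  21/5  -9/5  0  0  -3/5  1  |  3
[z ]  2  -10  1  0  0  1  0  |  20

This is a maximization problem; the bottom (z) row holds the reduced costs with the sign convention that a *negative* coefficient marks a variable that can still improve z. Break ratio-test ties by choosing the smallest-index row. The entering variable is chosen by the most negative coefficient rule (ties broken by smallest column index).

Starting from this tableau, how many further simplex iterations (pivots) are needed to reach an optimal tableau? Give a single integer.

pivot: x2 in, s3 out → z = 190/7
pivot: x3 in, x4 out → z = 60
No improving column remains; optimal.

2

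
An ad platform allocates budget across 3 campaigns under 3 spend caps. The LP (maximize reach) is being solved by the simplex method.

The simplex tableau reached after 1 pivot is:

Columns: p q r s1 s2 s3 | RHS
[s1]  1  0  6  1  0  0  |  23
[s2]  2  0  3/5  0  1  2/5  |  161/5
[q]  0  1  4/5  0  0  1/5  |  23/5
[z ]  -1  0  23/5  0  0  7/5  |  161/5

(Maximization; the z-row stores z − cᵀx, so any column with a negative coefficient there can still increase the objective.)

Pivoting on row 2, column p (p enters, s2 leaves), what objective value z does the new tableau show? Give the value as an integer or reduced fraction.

Minimum ratio for p: (161/5)/2 = 161/10.
z changes by −(z-row coeff of p)·ratio = −(-1)·(161/10) = 161/10.
New z = 161/5 + (161/10) = 483/10.

483/10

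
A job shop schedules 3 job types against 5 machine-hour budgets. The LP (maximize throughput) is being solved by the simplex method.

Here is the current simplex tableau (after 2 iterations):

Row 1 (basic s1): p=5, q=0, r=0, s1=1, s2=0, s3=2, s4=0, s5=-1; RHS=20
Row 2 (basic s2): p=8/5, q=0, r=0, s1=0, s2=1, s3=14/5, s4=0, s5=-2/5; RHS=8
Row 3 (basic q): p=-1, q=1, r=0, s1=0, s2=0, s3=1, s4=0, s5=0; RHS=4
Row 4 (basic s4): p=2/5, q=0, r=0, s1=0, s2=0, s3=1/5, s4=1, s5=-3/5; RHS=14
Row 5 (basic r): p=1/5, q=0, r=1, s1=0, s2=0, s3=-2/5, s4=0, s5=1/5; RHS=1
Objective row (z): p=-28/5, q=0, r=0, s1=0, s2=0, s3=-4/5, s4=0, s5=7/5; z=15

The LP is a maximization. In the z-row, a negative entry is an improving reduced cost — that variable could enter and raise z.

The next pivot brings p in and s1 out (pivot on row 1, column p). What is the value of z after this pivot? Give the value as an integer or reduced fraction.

187/5

Minimum ratio for p: 20/5 = 4.
z changes by −(z-row coeff of p)·ratio = −(-28/5)·4 = 112/5.
New z = 15 + (112/5) = 187/5.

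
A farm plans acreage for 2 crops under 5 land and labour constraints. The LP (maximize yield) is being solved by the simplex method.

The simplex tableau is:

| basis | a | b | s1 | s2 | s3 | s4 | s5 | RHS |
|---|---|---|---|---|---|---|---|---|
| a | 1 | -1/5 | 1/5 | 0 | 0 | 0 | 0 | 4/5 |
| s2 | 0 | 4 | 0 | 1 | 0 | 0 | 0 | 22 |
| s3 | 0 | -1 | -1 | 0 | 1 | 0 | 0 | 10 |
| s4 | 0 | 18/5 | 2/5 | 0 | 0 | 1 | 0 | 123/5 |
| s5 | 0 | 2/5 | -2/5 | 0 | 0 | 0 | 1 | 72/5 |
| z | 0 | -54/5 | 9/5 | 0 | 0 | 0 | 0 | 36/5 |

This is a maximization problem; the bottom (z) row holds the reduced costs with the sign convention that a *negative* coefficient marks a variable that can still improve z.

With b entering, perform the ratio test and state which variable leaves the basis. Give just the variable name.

Ratios: row 1 (a): entry -1/5 ≤ 0, skip; row 2 (s2): 22/4 = 11/2; row 3 (s3): entry -1 ≤ 0, skip; row 4 (s4): (123/5)/(18/5) = 41/6; row 5 (s5): (72/5)/(2/5) = 36.
Minimum ratio 11/2 is in the s2 row, so s2 leaves.

s2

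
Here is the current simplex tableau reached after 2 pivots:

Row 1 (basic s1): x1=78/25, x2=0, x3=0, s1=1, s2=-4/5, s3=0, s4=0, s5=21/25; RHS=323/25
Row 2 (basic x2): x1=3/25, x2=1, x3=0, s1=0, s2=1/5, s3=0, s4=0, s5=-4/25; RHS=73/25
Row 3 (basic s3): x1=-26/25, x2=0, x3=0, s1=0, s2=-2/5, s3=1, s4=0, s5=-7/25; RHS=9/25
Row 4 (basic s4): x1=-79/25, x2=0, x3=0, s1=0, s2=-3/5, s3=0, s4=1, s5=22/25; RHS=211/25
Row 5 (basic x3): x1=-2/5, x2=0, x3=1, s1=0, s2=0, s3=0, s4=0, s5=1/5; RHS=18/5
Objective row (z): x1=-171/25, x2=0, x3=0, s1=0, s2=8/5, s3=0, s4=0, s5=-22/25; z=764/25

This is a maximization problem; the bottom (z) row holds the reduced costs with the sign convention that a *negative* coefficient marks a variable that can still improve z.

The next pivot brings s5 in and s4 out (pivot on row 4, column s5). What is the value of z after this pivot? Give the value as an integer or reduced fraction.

Minimum ratio for s5: (211/25)/(22/25) = 211/22.
z changes by −(z-row coeff of s5)·ratio = −(-22/25)·(211/22) = 211/25.
New z = 764/25 + (211/25) = 39.

39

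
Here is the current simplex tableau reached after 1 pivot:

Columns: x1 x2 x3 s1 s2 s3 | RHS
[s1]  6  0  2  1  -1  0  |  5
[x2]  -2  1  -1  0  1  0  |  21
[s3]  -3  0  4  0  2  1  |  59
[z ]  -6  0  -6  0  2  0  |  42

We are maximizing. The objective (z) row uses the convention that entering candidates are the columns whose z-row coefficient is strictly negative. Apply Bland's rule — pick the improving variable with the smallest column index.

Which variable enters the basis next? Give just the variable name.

Objective-row coefficients: x1: -6, x2: 0, x3: -6, s1: 0, s2: 2, s3: 0.
Improving columns: x1, x3. Bland's rule picks the smallest column index → x1.

x1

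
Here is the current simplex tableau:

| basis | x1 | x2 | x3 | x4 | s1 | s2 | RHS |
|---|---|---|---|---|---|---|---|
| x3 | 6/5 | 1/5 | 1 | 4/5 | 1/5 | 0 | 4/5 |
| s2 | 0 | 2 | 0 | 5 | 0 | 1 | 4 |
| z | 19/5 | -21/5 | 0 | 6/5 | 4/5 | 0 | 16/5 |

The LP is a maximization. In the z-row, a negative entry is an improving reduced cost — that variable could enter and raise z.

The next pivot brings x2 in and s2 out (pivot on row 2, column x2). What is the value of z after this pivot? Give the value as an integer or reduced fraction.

Minimum ratio for x2: 4/2 = 2.
z changes by −(z-row coeff of x2)·ratio = −(-21/5)·2 = 42/5.
New z = 16/5 + (42/5) = 58/5.

58/5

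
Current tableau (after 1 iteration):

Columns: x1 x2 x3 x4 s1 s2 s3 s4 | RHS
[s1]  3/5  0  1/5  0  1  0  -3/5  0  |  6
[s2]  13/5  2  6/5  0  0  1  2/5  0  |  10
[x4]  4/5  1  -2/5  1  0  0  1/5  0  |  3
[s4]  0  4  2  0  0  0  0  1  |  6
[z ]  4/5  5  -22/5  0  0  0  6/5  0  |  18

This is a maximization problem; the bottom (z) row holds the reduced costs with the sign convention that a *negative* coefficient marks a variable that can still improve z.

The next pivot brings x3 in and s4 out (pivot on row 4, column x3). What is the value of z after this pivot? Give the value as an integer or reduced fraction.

Minimum ratio for x3: 6/2 = 3.
z changes by −(z-row coeff of x3)·ratio = −(-22/5)·3 = 66/5.
New z = 18 + (66/5) = 156/5.

156/5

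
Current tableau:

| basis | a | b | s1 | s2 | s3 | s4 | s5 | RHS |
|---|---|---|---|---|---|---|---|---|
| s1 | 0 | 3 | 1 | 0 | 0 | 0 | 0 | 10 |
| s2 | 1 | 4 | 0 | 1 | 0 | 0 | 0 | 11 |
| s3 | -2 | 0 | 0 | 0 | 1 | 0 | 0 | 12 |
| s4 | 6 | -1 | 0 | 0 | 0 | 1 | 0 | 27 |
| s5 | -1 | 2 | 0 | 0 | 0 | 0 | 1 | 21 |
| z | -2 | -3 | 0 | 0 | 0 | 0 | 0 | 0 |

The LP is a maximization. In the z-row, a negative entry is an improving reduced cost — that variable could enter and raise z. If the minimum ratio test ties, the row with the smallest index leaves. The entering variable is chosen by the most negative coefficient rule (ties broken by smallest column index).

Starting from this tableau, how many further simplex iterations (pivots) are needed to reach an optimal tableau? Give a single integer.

2

pivot: b in, s2 out → z = 33/4
pivot: a in, s4 out → z = 71/5
No improving column remains; optimal.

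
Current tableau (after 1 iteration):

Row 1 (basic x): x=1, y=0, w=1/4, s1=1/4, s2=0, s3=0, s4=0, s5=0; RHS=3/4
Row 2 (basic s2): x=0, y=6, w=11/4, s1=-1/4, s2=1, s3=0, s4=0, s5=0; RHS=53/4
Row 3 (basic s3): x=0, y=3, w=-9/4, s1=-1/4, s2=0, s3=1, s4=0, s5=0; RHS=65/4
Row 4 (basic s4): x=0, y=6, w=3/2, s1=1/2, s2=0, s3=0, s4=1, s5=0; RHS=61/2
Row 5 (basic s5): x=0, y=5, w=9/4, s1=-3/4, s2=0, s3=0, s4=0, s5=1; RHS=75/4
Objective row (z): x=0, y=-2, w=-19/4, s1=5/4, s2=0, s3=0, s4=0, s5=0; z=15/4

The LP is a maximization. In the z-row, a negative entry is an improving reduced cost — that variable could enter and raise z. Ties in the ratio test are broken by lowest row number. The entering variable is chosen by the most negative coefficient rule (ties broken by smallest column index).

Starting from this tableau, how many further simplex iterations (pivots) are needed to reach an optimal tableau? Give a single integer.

pivot: w in, x out → z = 18
pivot: y in, s2 out → z = 59/3
No improving column remains; optimal.

2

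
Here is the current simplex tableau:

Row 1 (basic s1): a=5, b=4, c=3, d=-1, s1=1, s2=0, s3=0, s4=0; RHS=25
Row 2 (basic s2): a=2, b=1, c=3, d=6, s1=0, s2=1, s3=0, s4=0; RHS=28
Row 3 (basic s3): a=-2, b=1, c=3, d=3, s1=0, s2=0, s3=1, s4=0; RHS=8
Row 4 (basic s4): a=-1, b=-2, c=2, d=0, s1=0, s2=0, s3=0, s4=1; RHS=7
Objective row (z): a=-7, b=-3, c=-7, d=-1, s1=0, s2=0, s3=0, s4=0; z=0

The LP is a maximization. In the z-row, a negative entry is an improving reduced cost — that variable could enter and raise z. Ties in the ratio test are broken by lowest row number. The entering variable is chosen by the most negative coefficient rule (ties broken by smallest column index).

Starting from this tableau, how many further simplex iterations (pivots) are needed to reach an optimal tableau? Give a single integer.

pivot: a in, s1 out → z = 35
pivot: c in, s3 out → z = 47
pivot: d in, s2 out → z = 1787/37
No improving column remains; optimal.

3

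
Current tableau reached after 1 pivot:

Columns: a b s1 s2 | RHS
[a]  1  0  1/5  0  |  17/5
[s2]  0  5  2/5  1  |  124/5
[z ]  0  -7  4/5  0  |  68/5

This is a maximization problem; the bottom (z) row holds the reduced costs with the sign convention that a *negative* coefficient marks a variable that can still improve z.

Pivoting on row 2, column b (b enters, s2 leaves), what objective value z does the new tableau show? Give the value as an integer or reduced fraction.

Minimum ratio for b: (124/5)/5 = 124/25.
z changes by −(z-row coeff of b)·ratio = −(-7)·(124/25) = 868/25.
New z = 68/5 + (868/25) = 1208/25.

1208/25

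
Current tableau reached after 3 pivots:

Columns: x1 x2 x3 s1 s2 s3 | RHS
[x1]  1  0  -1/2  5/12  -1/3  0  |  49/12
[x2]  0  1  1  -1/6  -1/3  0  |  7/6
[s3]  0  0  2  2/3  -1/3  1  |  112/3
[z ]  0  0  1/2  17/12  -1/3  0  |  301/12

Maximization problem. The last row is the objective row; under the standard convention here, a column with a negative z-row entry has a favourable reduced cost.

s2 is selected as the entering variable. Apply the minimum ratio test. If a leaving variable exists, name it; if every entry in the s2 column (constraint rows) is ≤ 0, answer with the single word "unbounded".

s2-column entries: row 1: -1/3, row 2: -1/3, row 3: -1/3. All ≤ 0, so s2 can increase without bound; the LP is unbounded in this direction.

unbounded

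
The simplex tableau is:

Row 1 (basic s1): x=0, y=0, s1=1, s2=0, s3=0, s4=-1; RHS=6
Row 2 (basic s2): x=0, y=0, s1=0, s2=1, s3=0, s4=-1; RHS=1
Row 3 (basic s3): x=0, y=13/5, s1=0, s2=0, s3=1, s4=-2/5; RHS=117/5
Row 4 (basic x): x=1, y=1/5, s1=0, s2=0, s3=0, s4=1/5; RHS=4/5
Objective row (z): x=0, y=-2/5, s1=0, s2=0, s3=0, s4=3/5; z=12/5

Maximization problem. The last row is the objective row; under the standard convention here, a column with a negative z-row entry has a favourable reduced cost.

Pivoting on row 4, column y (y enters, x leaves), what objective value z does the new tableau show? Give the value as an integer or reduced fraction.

4

Minimum ratio for y: (4/5)/(1/5) = 4.
z changes by −(z-row coeff of y)·ratio = −(-2/5)·4 = 8/5.
New z = 12/5 + (8/5) = 4.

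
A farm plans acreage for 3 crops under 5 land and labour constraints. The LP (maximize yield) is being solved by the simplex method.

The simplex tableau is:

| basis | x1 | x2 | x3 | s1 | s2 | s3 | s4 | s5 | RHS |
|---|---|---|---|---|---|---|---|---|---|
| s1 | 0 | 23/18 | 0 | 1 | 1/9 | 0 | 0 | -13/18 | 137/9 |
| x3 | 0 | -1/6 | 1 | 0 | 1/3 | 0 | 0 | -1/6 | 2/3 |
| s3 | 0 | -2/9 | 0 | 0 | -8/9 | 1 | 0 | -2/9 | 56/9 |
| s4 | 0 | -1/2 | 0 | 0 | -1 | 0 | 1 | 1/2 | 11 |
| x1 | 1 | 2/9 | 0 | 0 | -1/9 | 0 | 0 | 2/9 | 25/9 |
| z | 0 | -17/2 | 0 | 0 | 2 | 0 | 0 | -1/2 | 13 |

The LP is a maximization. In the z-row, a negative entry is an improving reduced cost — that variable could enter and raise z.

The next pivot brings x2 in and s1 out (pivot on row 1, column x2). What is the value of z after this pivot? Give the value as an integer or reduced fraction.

2628/23

Minimum ratio for x2: (137/9)/(23/18) = 274/23.
z changes by −(z-row coeff of x2)·ratio = −(-17/2)·(274/23) = 2329/23.
New z = 13 + (2329/23) = 2628/23.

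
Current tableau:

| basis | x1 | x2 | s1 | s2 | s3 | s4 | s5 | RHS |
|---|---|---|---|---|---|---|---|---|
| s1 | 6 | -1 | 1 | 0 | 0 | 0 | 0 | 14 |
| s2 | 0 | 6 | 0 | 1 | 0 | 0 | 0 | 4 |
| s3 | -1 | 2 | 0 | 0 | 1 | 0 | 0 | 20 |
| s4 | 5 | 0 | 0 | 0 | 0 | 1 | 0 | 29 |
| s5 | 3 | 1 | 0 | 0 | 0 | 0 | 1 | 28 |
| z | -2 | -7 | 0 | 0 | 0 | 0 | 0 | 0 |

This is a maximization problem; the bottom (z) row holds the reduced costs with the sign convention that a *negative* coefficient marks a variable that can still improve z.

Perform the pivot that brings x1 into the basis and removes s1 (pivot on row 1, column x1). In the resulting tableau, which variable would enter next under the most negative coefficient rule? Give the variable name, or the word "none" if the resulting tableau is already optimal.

x2

Pivot element 6. New z-row = old z-row − (-2)·(row 1/6).
Updated z-row coefficients: x1: 0, x2: -22/3, s1: 1/3, s2: 0, s3: 0, s4: 0, s5: 0.
The most negative is -22/3 in column x2, so x2 would enter next.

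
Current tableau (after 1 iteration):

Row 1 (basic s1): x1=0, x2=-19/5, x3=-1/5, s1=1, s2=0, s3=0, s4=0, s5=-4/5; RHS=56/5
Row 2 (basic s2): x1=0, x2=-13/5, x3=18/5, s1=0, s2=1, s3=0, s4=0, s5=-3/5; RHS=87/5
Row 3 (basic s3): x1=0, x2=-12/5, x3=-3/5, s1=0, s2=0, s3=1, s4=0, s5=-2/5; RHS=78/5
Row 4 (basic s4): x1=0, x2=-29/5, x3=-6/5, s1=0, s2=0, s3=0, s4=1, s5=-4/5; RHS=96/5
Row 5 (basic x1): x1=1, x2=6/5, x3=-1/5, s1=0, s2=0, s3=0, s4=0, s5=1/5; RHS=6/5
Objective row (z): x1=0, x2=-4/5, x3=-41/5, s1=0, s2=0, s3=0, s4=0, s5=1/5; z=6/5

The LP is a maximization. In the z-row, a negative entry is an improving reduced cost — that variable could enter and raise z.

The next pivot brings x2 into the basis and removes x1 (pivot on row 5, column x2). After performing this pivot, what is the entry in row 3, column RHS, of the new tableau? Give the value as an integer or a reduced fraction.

18

Pivot element is row 5, column x2: 6/5.
Normalize row 5: new (row 5, RHS) = (6/5)/(6/5) = 1.
row 3 ← row 3 − (-12/5)·(new row 5): 78/5 − (-12/5)·1 = 18.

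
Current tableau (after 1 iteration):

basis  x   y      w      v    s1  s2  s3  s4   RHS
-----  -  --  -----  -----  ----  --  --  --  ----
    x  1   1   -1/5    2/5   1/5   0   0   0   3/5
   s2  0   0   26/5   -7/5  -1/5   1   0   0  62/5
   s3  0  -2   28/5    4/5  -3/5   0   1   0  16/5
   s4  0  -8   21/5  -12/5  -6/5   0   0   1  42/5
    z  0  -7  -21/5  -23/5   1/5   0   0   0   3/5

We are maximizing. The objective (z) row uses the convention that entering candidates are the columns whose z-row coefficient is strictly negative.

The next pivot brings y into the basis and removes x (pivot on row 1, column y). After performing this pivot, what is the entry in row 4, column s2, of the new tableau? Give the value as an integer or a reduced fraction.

Pivot element is row 1, column y: 1.
Normalize row 1: new (row 1, s2) = 0/1 = 0.
row 4 ← row 4 − (-8)·(new row 1): 0 − (-8)·0 = 0.

0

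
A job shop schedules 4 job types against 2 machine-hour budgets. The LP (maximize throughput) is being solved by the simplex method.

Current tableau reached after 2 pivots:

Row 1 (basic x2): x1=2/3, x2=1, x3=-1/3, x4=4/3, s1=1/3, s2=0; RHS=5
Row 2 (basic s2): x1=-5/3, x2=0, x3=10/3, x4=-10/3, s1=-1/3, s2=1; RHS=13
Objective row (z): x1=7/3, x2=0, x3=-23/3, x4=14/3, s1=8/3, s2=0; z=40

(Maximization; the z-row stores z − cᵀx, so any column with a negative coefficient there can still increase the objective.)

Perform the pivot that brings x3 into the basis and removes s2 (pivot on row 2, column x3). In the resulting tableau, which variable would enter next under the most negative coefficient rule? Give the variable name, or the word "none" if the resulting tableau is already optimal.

Pivot element 10/3. New z-row = old z-row − (-23/3)·(row 2/(10/3)).
Updated z-row coefficients: x1: -3/2, x2: 0, x3: 0, x4: -3, s1: 19/10, s2: 23/10.
The most negative is -3 in column x4, so x4 would enter next.

x4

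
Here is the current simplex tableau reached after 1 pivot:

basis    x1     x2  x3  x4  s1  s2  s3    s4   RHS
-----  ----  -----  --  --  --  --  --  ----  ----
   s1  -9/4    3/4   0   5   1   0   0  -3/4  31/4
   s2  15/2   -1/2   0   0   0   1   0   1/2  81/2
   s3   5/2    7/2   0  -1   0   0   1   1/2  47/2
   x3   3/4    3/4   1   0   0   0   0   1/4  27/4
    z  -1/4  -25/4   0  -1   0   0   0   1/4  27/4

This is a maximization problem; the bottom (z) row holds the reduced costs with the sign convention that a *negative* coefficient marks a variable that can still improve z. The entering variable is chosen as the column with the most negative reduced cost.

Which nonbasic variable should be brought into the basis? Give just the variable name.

x2

Objective-row coefficients: x1: -1/4, x2: -25/4, x3: 0, x4: -1, s1: 0, s2: 0, s3: 0, s4: 1/4.
The most negative is -25/4 in column x2, so x2 enters.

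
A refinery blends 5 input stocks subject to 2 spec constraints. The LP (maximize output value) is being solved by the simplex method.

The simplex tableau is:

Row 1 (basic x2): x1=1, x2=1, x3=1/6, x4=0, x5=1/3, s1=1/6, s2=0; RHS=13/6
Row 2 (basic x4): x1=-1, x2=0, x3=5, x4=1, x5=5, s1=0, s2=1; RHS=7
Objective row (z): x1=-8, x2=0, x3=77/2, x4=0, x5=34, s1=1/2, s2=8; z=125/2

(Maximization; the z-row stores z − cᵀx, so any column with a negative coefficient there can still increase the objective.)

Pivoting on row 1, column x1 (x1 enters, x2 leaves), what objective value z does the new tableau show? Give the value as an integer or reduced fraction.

Minimum ratio for x1: (13/6)/1 = 13/6.
z changes by −(z-row coeff of x1)·ratio = −(-8)·(13/6) = 52/3.
New z = 125/2 + (52/3) = 479/6.

479/6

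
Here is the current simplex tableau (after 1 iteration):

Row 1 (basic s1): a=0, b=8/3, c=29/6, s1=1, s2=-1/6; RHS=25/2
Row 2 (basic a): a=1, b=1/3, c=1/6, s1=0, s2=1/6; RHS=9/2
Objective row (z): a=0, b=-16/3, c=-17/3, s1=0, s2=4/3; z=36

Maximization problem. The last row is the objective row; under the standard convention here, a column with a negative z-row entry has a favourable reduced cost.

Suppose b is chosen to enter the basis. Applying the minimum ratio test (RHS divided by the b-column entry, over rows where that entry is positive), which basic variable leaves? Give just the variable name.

s1

Ratios: row 1 (s1): (25/2)/(8/3) = 75/16; row 2 (a): (9/2)/(1/3) = 27/2.
Minimum ratio 75/16 is in the s1 row, so s1 leaves.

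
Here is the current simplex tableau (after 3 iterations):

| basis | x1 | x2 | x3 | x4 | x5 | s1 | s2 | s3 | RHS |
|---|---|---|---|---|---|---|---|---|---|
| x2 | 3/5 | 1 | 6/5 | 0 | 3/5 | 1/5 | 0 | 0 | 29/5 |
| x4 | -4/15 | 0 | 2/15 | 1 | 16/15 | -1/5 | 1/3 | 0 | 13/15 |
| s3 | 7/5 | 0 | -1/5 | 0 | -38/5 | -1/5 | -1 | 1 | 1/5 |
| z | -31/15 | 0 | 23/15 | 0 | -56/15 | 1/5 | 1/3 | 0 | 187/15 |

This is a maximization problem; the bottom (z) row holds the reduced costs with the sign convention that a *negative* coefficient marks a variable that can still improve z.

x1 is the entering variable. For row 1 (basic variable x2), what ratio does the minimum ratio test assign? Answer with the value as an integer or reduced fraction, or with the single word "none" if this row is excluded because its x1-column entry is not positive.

29/3

Ratio = RHS / (x1 entry) = (29/5) / (3/5) = 29/3.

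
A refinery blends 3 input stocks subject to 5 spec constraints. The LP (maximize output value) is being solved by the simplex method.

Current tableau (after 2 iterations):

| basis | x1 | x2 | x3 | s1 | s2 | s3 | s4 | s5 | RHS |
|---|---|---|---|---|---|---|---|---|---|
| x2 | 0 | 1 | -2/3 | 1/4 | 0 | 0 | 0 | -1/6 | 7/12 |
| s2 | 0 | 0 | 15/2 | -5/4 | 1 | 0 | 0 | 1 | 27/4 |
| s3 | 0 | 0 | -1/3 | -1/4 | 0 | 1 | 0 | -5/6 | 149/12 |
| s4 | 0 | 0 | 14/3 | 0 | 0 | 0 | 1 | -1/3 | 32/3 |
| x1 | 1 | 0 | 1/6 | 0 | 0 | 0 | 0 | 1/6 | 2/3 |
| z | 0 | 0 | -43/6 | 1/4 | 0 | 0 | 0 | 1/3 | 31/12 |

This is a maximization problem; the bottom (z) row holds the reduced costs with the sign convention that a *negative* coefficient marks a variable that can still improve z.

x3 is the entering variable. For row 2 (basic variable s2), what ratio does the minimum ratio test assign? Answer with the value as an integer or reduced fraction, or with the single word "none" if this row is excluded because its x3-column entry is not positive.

Ratio = RHS / (x3 entry) = (27/4) / (15/2) = 9/10.

9/10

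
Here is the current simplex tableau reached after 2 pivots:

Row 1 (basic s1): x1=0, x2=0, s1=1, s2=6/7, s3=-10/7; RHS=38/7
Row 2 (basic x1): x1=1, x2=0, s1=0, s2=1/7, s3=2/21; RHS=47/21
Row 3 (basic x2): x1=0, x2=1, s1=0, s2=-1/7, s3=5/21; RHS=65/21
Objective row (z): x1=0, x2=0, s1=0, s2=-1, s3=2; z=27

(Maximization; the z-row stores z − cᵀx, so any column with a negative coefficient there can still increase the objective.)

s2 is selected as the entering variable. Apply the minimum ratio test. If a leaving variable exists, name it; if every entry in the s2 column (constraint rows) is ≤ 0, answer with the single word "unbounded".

s1

Ratios: row 1 (s1): (38/7)/(6/7) = 19/3; row 2 (x1): (47/21)/(1/7) = 47/3; row 3 (x2): entry -1/7 ≤ 0, skip.
Minimum ratio is in the s1 row, so s1 leaves.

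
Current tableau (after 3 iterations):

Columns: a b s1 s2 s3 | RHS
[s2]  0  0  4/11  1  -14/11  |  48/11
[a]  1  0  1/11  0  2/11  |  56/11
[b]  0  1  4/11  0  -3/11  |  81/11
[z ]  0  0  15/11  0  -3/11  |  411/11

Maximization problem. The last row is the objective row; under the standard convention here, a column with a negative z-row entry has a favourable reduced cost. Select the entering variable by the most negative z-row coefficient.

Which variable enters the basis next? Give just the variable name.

s3

Objective-row coefficients: a: 0, b: 0, s1: 15/11, s2: 0, s3: -3/11.
The most negative is -3/11 in column s3, so s3 enters.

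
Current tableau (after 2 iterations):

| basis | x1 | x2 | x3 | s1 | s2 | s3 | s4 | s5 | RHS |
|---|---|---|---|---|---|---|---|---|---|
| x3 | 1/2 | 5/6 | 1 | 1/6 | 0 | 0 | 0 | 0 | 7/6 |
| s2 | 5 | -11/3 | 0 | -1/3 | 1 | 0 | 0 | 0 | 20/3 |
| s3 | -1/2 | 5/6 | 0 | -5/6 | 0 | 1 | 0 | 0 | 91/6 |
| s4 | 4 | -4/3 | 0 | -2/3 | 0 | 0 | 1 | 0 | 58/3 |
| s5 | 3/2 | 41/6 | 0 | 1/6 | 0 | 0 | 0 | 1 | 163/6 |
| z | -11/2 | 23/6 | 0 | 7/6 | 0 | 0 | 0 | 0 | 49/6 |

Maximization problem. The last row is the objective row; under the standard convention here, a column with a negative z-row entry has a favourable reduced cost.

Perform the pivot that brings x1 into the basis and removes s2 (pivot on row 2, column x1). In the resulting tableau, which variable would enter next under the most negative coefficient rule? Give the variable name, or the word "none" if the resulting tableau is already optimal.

x2

Pivot element 5. New z-row = old z-row − (-11/2)·(row 2/5).
Updated z-row coefficients: x1: 0, x2: -1/5, x3: 0, s1: 4/5, s2: 11/10, s3: 0, s4: 0, s5: 0.
The most negative is -1/5 in column x2, so x2 would enter next.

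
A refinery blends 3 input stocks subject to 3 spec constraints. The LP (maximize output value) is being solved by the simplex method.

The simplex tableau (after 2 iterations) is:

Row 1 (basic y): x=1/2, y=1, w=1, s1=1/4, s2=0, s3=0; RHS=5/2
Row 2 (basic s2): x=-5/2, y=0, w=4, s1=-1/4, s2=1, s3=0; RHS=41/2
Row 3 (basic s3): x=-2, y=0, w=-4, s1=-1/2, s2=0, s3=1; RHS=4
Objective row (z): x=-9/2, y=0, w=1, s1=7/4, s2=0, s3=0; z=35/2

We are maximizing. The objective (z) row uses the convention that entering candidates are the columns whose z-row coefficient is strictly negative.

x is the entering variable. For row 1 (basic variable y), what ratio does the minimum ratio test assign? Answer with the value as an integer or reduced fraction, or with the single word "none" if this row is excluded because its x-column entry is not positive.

Ratio = RHS / (x entry) = (5/2) / (1/2) = 5.

5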